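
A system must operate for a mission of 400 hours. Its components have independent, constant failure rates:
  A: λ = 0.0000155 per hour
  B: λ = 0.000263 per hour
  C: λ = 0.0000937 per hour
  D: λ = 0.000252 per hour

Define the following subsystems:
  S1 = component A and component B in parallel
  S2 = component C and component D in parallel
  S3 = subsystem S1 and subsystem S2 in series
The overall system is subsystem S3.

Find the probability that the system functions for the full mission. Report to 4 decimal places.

0.9959

R(A) = exp(−0.0000155 × 400) = 0.993819
R(B) = exp(−0.000263 × 400) = 0.900144
R(C) = exp(−0.0000937 × 400) = 0.963214
R(D) = exp(−0.000252 × 400) = 0.904114
Parallel (A and B): 1 − (1 − 0.993819)(1 − 0.900144) = 0.999383
Parallel (C and D): 1 − (1 − 0.963214)(1 − 0.904114) = 0.996473
Series ([0.999383] and [0.996473]): 0.999383 × 0.996473 = 0.9959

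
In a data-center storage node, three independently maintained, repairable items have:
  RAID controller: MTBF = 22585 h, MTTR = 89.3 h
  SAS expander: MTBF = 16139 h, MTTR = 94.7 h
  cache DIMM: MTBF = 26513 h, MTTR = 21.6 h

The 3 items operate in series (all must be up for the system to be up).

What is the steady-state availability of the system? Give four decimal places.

A(RAID controller) = MTBF/(MTBF+MTTR) = 22585/(22585+89.3) = 0.996062
A(SAS expander) = MTBF/(MTBF+MTTR) = 16139/(16139+94.7) = 0.994166
A(cache DIMM) = MTBF/(MTBF+MTTR) = 26513/(26513+21.6) = 0.999186
Series availability: 0.996062 × 0.994166 × 0.999186 = 0.9894

0.9894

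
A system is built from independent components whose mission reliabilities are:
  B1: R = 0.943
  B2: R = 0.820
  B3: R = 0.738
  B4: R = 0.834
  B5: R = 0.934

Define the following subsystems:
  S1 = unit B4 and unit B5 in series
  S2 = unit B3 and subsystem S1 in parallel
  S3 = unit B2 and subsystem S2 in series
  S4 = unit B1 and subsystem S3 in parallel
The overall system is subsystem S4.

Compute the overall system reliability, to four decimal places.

Series (B4 and B5): 0.834000 × 0.934000 = 0.778956
Parallel (B3 and [0.778956]): 1 − (1 − 0.738000)(1 − 0.778956) = 0.942086
Series (B2 and [0.942086]): 0.820000 × 0.942086 = 0.772511
Parallel (B1 and [0.772511]): 1 − (1 − 0.943000)(1 − 0.772511) = 0.9870

0.9870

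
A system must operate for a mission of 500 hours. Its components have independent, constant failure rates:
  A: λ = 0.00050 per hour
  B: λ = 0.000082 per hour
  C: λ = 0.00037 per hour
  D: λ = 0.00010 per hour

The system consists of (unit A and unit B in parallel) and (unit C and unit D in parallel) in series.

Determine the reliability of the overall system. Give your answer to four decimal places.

R(A) = exp(−0.00050 × 500) = 0.778801
R(B) = exp(−0.000082 × 500) = 0.959829
R(C) = exp(−0.00037 × 500) = 0.831104
R(D) = exp(−0.00010 × 500) = 0.951229
Parallel (A and B): 1 − (1 − 0.778801)(1 − 0.959829) = 0.991114
Parallel (C and D): 1 − (1 − 0.831104)(1 − 0.951229) = 0.991763
Series ([0.991114] and [0.991763]): 0.991114 × 0.991763 = 0.9830

0.9830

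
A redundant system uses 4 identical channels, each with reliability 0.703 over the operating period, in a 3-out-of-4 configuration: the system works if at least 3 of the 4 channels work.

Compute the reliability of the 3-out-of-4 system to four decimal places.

0.6570

R = Σ_{i=3}^{4} C(4,i) p^i (1−p)^{4−i} with p = 0.703
C(4,3)·0.703^3·0.297^1 = 0.412746
C(4,4)·0.703^4·0.297^0 = 0.244243
Sum = 0.6570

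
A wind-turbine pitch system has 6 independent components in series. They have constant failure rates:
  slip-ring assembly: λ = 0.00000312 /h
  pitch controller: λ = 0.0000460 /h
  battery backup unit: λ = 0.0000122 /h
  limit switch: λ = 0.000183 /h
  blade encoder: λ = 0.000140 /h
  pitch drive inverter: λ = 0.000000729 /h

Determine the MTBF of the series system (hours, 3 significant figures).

2600

Series of exponential components: λ_sys = Σ λ_i
λ_sys = 0.00000312 + 0.0000460 + 0.0000122 + 0.000183 + 0.000140 + 0.000000729 = 3.8505e-04 /h
MTBF = 1 / λ_sys = 2600 h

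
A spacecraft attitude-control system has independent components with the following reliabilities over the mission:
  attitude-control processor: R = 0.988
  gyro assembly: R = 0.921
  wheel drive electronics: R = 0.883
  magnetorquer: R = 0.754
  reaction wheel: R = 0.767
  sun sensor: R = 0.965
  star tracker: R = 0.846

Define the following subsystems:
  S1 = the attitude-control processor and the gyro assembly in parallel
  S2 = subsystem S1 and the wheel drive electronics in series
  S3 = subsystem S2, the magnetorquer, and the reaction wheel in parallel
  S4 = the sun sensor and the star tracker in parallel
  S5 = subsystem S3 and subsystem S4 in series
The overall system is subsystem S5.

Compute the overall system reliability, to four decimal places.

Parallel (attitude-control processor and gyro assembly): 1 − (1 − 0.988000)(1 − 0.921000) = 0.999052
Series ([0.999052] and wheel drive electronics): 0.999052 × 0.883000 = 0.882163
Parallel ([0.882163], magnetorquer, and reaction wheel): 1 − (1 − 0.882163)(1 − 0.754000)(1 − 0.767000) = 0.993246
Parallel (sun sensor and star tracker): 1 − (1 − 0.965000)(1 − 0.846000) = 0.994610
Series ([0.993246] and [0.994610]): 0.993246 × 0.994610 = 0.9879

0.9879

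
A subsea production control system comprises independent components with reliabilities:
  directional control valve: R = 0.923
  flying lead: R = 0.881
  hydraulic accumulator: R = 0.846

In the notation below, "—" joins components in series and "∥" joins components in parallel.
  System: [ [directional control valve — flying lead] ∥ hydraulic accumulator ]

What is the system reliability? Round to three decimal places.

0.971

Series (directional control valve and flying lead): 0.92300 × 0.88100 = 0.81316
Parallel ([0.81316] and hydraulic accumulator): 1 − (1 − 0.81316)(1 − 0.84600) = 0.971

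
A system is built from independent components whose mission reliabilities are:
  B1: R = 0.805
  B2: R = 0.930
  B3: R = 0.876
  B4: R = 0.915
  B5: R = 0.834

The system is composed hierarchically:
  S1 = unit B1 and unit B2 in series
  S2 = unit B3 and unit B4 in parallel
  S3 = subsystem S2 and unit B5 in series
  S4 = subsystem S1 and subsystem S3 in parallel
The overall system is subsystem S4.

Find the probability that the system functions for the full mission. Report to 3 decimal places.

Series (B1 and B2): 0.80500 × 0.93000 = 0.74865
Parallel (B3 and B4): 1 − (1 − 0.87600)(1 − 0.91500) = 0.98946
Series ([0.98946] and B5): 0.98946 × 0.83400 = 0.82521
Parallel ([0.74865] and [0.82521]): 1 − (1 − 0.74865)(1 − 0.82521) = 0.956

0.956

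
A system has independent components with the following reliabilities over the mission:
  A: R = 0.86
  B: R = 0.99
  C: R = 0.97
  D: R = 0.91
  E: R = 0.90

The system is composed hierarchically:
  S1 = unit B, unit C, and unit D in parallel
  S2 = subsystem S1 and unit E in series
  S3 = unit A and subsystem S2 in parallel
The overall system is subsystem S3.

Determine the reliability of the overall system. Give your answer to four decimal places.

Parallel (B, C, and D): 1 − (1 − 0.990000)(1 − 0.970000)(1 − 0.910000) = 0.999973
Series ([0.999973] and E): 0.999973 × 0.900000 = 0.899976
Parallel (A and [0.899976]): 1 − (1 − 0.860000)(1 − 0.899976) = 0.9860

0.9860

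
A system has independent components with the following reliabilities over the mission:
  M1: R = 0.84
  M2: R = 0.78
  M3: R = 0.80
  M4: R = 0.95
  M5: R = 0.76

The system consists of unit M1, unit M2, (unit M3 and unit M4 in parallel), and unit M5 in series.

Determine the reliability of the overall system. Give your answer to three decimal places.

0.493

Parallel (M3 and M4): 1 − (1 − 0.80000)(1 − 0.95000) = 0.99000
Series (M1, M2, [0.99000], and M5): 0.84000 × 0.78000 × 0.99000 × 0.76000 = 0.493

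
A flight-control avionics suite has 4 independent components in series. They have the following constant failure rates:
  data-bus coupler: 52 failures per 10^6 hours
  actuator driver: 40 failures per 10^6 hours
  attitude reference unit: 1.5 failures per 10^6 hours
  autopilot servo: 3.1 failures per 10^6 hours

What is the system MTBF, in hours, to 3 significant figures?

10400

Series of exponential components: λ_sys = Σ λ_i
λ_sys = 0.000052 + 0.000040 + 0.0000015 + 0.0000031 = 9.6600e-05 /h
MTBF = 1 / λ_sys = 10400 h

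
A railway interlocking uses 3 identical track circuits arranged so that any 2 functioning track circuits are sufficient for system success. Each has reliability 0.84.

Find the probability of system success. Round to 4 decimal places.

R = Σ_{i=2}^{3} C(3,i) p^i (1−p)^{3−i} with p = 0.84
C(3,2)·0.84^2·0.16^1 = 0.338688
C(3,3)·0.84^3·0.16^0 = 0.592704
Sum = 0.9314

0.9314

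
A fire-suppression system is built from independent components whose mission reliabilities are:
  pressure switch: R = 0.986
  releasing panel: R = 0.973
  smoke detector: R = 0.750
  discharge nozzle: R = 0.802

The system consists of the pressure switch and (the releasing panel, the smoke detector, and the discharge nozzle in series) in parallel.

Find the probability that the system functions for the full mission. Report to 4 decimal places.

Series (releasing panel, smoke detector, and discharge nozzle): 0.973000 × 0.750000 × 0.802000 = 0.585260
Parallel (pressure switch and [0.585260]): 1 − (1 − 0.986000)(1 − 0.585260) = 0.9942

0.9942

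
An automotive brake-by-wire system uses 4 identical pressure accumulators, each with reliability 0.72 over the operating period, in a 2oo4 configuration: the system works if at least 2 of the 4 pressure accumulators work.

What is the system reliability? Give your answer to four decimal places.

0.9306

R = Σ_{i=2}^{4} C(4,i) p^i (1−p)^{4−i} with p = 0.72
C(4,2)·0.72^2·0.28^2 = 0.243855
C(4,3)·0.72^3·0.28^1 = 0.418038
C(4,4)·0.72^4·0.28^0 = 0.268739
Sum = 0.9306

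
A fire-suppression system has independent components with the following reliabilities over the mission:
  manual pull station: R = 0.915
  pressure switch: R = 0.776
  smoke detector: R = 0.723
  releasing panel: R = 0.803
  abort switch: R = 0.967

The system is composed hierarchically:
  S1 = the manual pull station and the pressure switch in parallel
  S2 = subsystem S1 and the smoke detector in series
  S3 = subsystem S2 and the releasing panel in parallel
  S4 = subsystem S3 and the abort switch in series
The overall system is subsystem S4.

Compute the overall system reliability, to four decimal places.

0.9116

Parallel (manual pull station and pressure switch): 1 − (1 − 0.915000)(1 − 0.776000) = 0.980960
Series ([0.980960] and smoke detector): 0.980960 × 0.723000 = 0.709234
Parallel ([0.709234] and releasing panel): 1 − (1 − 0.709234)(1 − 0.803000) = 0.942719
Series ([0.942719] and abort switch): 0.942719 × 0.967000 = 0.9116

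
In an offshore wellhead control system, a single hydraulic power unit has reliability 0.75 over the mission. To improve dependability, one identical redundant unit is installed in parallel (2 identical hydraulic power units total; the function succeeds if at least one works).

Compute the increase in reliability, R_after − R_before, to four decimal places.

R_before = 0.75
R_after = 1 − (1 − 0.75)^2 = 0.9375
ΔR = 0.9375 − 0.75 = 0.1875

0.1875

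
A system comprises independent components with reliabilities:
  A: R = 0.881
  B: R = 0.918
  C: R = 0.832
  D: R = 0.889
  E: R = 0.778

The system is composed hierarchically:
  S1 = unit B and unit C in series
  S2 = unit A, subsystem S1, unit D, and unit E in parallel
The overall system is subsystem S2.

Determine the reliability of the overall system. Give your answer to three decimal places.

Series (B and C): 0.91800 × 0.83200 = 0.76378
Parallel (A, [0.76378], D, and E): 1 − (1 − 0.88100)(1 − 0.76378)(1 − 0.88900)(1 − 0.77800) = 0.999

0.999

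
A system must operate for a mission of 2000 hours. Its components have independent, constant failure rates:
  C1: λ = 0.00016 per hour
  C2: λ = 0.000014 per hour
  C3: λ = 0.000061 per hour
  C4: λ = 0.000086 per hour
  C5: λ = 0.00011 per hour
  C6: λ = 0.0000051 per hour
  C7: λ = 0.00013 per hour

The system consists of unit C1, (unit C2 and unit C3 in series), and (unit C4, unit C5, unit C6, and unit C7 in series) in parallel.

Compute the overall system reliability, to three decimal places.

0.982

R(C1) = exp(−0.00016 × 2000) = 0.72615
R(C2) = exp(−0.000014 × 2000) = 0.97239
R(C3) = exp(−0.000061 × 2000) = 0.88515
R(C4) = exp(−0.000086 × 2000) = 0.84198
R(C5) = exp(−0.00011 × 2000) = 0.80252
R(C6) = exp(−0.0000051 × 2000) = 0.98985
R(C7) = exp(−0.00013 × 2000) = 0.77105
Series (C2 and C3): 0.97239 × 0.88515 = 0.86071
Series (C4, C5, C6, and C7): 0.84198 × 0.80252 × 0.98985 × 0.77105 = 0.51571
Parallel (C1, [0.86071], and [0.51571]): 1 − (1 − 0.72615)(1 − 0.86071)(1 − 0.51571) = 0.982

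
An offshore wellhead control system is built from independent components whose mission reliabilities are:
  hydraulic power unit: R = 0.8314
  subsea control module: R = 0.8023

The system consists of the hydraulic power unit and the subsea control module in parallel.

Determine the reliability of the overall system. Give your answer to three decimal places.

0.967

Parallel (hydraulic power unit and subsea control module): 1 − (1 − 0.83140)(1 − 0.80230) = 0.967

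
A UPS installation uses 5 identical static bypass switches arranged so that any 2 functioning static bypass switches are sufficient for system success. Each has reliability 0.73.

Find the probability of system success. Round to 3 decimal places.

0.979

R = Σ_{i=2}^{5} C(5,i) p^i (1−p)^{5−i} with p = 0.73
C(5,2)·0.73^2·0.27^3 = 0.10489
C(5,3)·0.73^3·0.27^2 = 0.28359
C(5,4)·0.73^4·0.27^1 = 0.38338
C(5,5)·0.73^5·0.27^0 = 0.20731
Sum = 0.979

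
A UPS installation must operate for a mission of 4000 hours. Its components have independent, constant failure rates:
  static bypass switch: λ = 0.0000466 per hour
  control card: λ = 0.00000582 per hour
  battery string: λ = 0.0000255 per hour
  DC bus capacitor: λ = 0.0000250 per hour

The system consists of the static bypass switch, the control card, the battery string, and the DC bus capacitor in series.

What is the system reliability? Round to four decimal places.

R(static bypass switch) = exp(−0.0000466 × 4000) = 0.829942
R(control card) = exp(−0.00000582 × 4000) = 0.976989
R(battery string) = exp(−0.0000255 × 4000) = 0.903030
R(DC bus capacitor) = exp(−0.0000250 × 4000) = 0.904837
Series (static bypass switch, control card, battery string, and DC bus capacitor): 0.829942 × 0.976989 × 0.903030 × 0.904837 = 0.6625

0.6625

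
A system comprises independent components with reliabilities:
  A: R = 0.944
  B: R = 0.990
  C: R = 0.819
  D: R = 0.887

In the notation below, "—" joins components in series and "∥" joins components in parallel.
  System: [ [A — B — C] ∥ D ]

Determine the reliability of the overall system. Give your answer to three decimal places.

Series (A, B, and C): 0.94400 × 0.99000 × 0.81900 = 0.76540
Parallel ([0.76540] and D): 1 − (1 − 0.76540)(1 − 0.88700) = 0.973

0.973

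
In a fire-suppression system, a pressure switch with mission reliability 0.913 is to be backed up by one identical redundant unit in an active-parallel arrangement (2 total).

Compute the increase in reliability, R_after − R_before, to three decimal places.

0.079

R_before = 0.913
R_after = 1 − (1 − 0.913)^2 = 0.992
ΔR = 0.992 − 0.913 = 0.079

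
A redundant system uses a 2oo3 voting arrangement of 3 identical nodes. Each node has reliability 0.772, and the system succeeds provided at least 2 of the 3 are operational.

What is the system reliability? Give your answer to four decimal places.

0.8678

R = Σ_{i=2}^{3} C(3,i) p^i (1−p)^{3−i} with p = 0.772
C(3,2)·0.772^2·0.228^1 = 0.407653
C(3,3)·0.772^3·0.228^0 = 0.460100
Sum = 0.8678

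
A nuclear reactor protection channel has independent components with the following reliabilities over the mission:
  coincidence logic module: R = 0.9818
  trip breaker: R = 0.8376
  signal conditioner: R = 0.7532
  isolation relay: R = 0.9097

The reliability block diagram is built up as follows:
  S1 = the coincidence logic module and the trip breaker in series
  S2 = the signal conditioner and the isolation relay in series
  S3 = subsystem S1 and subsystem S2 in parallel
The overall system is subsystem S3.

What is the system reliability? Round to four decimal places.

0.9441

Series (coincidence logic module and trip breaker): 0.981800 × 0.837600 = 0.822356
Series (signal conditioner and isolation relay): 0.753200 × 0.909700 = 0.685186
Parallel ([0.822356] and [0.685186]): 1 − (1 − 0.822356)(1 − 0.685186) = 0.9441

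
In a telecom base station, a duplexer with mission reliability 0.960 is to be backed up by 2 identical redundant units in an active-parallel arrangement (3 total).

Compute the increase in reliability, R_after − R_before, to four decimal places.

0.0399

R_before = 0.960
R_after = 1 − (1 − 0.960)^3 = 0.9999
ΔR = 0.9999 − 0.960 = 0.0399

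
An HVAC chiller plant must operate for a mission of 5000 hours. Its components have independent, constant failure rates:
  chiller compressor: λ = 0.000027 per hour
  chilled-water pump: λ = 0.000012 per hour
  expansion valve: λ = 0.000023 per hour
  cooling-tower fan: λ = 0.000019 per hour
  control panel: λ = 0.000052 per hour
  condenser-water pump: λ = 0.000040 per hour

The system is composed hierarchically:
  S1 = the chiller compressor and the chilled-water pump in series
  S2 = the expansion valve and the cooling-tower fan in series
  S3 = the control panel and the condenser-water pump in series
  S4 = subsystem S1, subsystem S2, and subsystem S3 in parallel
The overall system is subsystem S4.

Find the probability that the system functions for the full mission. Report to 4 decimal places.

0.9876

R(chiller compressor) = exp(−0.000027 × 5000) = 0.873716
R(chilled-water pump) = exp(−0.000012 × 5000) = 0.941765
R(expansion valve) = exp(−0.000023 × 5000) = 0.891366
R(cooling-tower fan) = exp(−0.000019 × 5000) = 0.909373
R(control panel) = exp(−0.000052 × 5000) = 0.771052
R(condenser-water pump) = exp(−0.000040 × 5000) = 0.818731
Series (chiller compressor and chilled-water pump): 0.873716 × 0.941765 = 0.822835
Series (expansion valve and cooling-tower fan): 0.891366 × 0.909373 = 0.810584
Series (control panel and condenser-water pump): 0.771052 × 0.818731 = 0.631284
Parallel ([0.822835], [0.810584], and [0.631284]): 1 − (1 − 0.822835)(1 − 0.810584)(1 − 0.631284) = 0.9876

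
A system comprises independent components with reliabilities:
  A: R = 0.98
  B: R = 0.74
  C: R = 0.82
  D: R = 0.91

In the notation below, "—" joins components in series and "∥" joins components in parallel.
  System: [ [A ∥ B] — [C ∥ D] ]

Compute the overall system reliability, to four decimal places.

0.9787

Parallel (A and B): 1 − (1 − 0.980000)(1 − 0.740000) = 0.994800
Parallel (C and D): 1 − (1 − 0.820000)(1 − 0.910000) = 0.983800
Series ([0.994800] and [0.983800]): 0.994800 × 0.983800 = 0.9787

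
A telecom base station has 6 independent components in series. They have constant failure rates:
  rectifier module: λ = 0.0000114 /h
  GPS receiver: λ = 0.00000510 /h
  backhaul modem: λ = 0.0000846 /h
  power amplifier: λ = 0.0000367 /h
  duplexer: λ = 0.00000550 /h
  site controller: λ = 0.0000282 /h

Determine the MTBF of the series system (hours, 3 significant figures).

5830

Series of exponential components: λ_sys = Σ λ_i
λ_sys = 0.0000114 + 0.00000510 + 0.0000846 + 0.0000367 + 0.00000550 + 0.0000282 = 1.7150e-04 /h
MTBF = 1 / λ_sys = 5830 h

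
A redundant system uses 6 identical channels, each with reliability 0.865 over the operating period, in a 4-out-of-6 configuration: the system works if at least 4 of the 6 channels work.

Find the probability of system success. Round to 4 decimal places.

R = Σ_{i=4}^{6} C(6,i) p^i (1−p)^{6−i} with p = 0.865
C(6,4)·0.865^4·0.135^2 = 0.153046
C(6,5)·0.865^5·0.135^1 = 0.392252
C(6,6)·0.865^6·0.135^0 = 0.418887
Sum = 0.9642

0.9642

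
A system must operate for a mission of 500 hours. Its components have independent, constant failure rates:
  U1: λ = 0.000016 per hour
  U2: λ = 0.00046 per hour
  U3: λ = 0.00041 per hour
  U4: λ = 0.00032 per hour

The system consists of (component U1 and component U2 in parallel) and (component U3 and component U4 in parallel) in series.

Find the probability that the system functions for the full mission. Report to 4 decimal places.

0.9710

R(U1) = exp(−0.000016 × 500) = 0.992032
R(U2) = exp(−0.00046 × 500) = 0.794534
R(U3) = exp(−0.00041 × 500) = 0.814647
R(U4) = exp(−0.00032 × 500) = 0.852144
Parallel (U1 and U2): 1 − (1 − 0.992032)(1 − 0.794534) = 0.998363
Parallel (U3 and U4): 1 − (1 − 0.814647)(1 − 0.852144) = 0.972594
Series ([0.998363] and [0.972594]): 0.998363 × 0.972594 = 0.9710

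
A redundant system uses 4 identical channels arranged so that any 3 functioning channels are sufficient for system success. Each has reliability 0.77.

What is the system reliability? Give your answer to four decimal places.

0.7715

R = Σ_{i=3}^{4} C(4,i) p^i (1−p)^{4−i} with p = 0.77
C(4,3)·0.77^3·0.23^1 = 0.420010
C(4,4)·0.77^4·0.23^0 = 0.351530
Sum = 0.7715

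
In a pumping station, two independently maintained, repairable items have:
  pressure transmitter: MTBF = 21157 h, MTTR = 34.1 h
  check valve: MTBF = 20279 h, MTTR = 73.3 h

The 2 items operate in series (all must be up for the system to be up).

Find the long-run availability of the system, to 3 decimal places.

A(pressure transmitter) = MTBF/(MTBF+MTTR) = 21157/(21157+34.1) = 0.998391
A(check valve) = MTBF/(MTBF+MTTR) = 20279/(20279+73.3) = 0.996398
Series availability: 0.998391 × 0.996398 = 0.995

0.995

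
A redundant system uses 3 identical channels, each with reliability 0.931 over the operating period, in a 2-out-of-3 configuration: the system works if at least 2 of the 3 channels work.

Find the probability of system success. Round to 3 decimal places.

R = Σ_{i=2}^{3} C(3,i) p^i (1−p)^{3−i} with p = 0.931
C(3,2)·0.931^2·0.069^1 = 0.17942
C(3,3)·0.931^3·0.069^0 = 0.80695
Sum = 0.986

0.986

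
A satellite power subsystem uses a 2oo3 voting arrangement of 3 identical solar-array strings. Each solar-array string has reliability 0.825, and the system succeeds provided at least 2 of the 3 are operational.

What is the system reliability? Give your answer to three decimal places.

0.919

R = Σ_{i=2}^{3} C(3,i) p^i (1−p)^{3−i} with p = 0.825
C(3,2)·0.825^2·0.175^1 = 0.35733
C(3,3)·0.825^3·0.175^0 = 0.56152
Sum = 0.919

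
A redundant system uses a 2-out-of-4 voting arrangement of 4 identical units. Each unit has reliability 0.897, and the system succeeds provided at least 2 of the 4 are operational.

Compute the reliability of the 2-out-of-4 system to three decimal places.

R = Σ_{i=2}^{4} C(4,i) p^i (1−p)^{4−i} with p = 0.897
C(4,2)·0.897^2·0.103^2 = 0.05122
C(4,3)·0.897^3·0.103^1 = 0.29735
C(4,4)·0.897^4·0.103^0 = 0.64740
Sum = 0.996

0.996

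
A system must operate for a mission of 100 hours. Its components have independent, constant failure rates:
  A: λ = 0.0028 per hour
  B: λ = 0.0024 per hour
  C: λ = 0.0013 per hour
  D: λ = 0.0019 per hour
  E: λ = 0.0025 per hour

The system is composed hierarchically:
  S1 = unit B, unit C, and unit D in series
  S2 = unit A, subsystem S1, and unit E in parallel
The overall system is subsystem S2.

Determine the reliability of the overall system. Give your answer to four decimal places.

0.9768

R(A) = exp(−0.0028 × 100) = 0.755784
R(B) = exp(−0.0024 × 100) = 0.786628
R(C) = exp(−0.0013 × 100) = 0.878095
R(D) = exp(−0.0019 × 100) = 0.826959
R(E) = exp(−0.0025 × 100) = 0.778801
Series (B, C, and D): 0.786628 × 0.878095 × 0.826959 = 0.571209
Parallel (A, [0.571209], and E): 1 − (1 − 0.755784)(1 − 0.571209)(1 − 0.778801) = 0.9768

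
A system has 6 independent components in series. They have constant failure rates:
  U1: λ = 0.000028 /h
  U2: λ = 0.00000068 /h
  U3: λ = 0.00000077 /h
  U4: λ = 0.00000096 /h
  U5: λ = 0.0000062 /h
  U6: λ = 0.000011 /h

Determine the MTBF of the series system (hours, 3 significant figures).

21000

Series of exponential components: λ_sys = Σ λ_i
λ_sys = 0.000028 + 0.00000068 + 0.00000077 + 0.00000096 + 0.0000062 + 0.000011 = 4.7610e-05 /h
MTBF = 1 / λ_sys = 21000 h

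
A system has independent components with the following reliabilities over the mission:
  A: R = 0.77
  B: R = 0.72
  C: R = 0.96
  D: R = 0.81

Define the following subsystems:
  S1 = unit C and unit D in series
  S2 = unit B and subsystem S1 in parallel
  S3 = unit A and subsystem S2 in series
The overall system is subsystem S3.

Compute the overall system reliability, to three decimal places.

Series (C and D): 0.96000 × 0.81000 = 0.77760
Parallel (B and [0.77760]): 1 − (1 − 0.72000)(1 − 0.77760) = 0.93773
Series (A and [0.93773]): 0.77000 × 0.93773 = 0.722

0.722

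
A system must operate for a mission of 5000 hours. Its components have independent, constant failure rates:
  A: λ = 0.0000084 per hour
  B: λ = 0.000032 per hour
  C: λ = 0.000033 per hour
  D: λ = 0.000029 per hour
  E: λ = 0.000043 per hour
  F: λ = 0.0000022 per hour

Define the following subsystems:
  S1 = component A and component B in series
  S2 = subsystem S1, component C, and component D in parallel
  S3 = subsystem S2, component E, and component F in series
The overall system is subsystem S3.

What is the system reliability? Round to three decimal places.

R(A) = exp(−0.0000084 × 5000) = 0.95887
R(B) = exp(−0.000032 × 5000) = 0.85214
R(C) = exp(−0.000033 × 5000) = 0.84789
R(D) = exp(−0.000029 × 5000) = 0.86502
R(E) = exp(−0.000043 × 5000) = 0.80654
R(F) = exp(−0.0000022 × 5000) = 0.98906
Series (A and B): 0.95887 × 0.85214 = 0.81709
Parallel ([0.81709], C, and D): 1 − (1 − 0.81709)(1 − 0.84789)(1 − 0.86502) = 0.99624
Series ([0.99624], E, and F): 0.99624 × 0.80654 × 0.98906 = 0.795

0.795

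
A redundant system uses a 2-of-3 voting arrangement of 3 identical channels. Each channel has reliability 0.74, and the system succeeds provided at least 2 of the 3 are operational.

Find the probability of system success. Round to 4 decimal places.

0.8324

R = Σ_{i=2}^{3} C(3,i) p^i (1−p)^{3−i} with p = 0.74
C(3,2)·0.74^2·0.26^1 = 0.427128
C(3,3)·0.74^3·0.26^0 = 0.405224
Sum = 0.8324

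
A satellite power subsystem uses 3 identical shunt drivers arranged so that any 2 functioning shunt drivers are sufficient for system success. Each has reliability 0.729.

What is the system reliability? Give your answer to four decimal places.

R = Σ_{i=2}^{3} C(3,i) p^i (1−p)^{3−i} with p = 0.729
C(3,2)·0.729^2·0.271^1 = 0.432062
C(3,3)·0.729^3·0.271^0 = 0.387420
Sum = 0.8195

0.8195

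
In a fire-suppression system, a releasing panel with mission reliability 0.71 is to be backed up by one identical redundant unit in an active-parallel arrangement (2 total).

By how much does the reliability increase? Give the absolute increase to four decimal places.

R_before = 0.71
R_after = 1 − (1 − 0.71)^2 = 0.9159
ΔR = 0.9159 − 0.71 = 0.2059

0.2059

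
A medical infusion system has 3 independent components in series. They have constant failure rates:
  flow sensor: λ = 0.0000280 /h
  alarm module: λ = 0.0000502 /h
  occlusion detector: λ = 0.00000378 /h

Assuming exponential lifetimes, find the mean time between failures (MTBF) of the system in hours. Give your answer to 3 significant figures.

12200

Series of exponential components: λ_sys = Σ λ_i
λ_sys = 0.0000280 + 0.0000502 + 0.00000378 = 8.1980e-05 /h
MTBF = 1 / λ_sys = 12200 h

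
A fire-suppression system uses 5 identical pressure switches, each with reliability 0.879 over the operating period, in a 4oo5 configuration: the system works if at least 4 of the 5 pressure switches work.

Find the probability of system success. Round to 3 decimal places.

0.886

R = Σ_{i=4}^{5} C(5,i) p^i (1−p)^{5−i} with p = 0.879
C(5,4)·0.879^4·0.121^1 = 0.36117
C(5,5)·0.879^5·0.121^0 = 0.52474
Sum = 0.886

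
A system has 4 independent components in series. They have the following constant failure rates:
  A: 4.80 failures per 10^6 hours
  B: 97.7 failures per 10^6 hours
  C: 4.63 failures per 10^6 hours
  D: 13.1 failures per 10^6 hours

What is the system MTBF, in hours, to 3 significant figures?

Series of exponential components: λ_sys = Σ λ_i
λ_sys = 0.00000480 + 0.0000977 + 0.00000463 + 0.0000131 = 1.2023e-04 /h
MTBF = 1 / λ_sys = 8320 h

8320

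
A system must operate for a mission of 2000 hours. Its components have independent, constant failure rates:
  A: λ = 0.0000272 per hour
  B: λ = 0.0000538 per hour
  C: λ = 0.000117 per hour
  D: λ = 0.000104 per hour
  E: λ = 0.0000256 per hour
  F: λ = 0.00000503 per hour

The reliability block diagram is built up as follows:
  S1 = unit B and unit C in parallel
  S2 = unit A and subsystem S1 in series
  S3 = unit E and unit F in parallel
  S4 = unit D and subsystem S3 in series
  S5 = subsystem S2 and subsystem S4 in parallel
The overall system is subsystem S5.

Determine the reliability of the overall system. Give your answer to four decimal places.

R(A) = exp(−0.0000272 × 2000) = 0.947053
R(B) = exp(−0.0000538 × 2000) = 0.897987
R(C) = exp(−0.000117 × 2000) = 0.791362
R(D) = exp(−0.000104 × 2000) = 0.812207
R(E) = exp(−0.0000256 × 2000) = 0.950089
R(F) = exp(−0.00000503 × 2000) = 0.989990
Parallel (B and C): 1 − (1 − 0.897987)(1 − 0.791362) = 0.978716
Series (A and [0.978716]): 0.947053 × 0.978716 = 0.926896
Parallel (E and F): 1 − (1 − 0.950089)(1 − 0.989990) = 0.999500
Series (D and [0.999500]): 0.812207 × 0.999500 = 0.811801
Parallel ([0.926896] and [0.811801]): 1 − (1 − 0.926896)(1 − 0.811801) = 0.9862

0.9862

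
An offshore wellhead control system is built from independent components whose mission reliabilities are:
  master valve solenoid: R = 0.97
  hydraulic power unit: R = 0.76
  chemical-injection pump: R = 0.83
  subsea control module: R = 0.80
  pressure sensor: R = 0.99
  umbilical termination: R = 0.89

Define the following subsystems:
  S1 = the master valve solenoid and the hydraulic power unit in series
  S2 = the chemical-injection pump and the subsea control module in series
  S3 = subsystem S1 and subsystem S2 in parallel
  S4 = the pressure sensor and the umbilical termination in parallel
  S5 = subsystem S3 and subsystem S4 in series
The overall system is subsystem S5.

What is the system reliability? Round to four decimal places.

Series (master valve solenoid and hydraulic power unit): 0.970000 × 0.760000 = 0.737200
Series (chemical-injection pump and subsea control module): 0.830000 × 0.800000 = 0.664000
Parallel ([0.737200] and [0.664000]): 1 − (1 − 0.737200)(1 − 0.664000) = 0.911699
Parallel (pressure sensor and umbilical termination): 1 − (1 − 0.990000)(1 − 0.890000) = 0.998900
Series ([0.911699] and [0.998900]): 0.911699 × 0.998900 = 0.9107

0.9107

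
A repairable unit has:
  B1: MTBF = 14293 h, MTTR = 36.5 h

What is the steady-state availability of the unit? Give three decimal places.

0.997

A(B1) = MTBF/(MTBF+MTTR) = 14293/(14293+36.5) = 0.997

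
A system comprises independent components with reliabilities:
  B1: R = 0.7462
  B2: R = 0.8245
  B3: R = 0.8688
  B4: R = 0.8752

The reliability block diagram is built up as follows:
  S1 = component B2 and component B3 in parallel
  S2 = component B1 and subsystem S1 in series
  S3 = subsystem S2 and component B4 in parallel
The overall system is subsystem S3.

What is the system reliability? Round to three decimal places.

Parallel (B2 and B3): 1 − (1 − 0.82450)(1 − 0.86880) = 0.97697
Series (B1 and [0.97697]): 0.74620 × 0.97697 = 0.72902
Parallel ([0.72902] and B4): 1 − (1 − 0.72902)(1 − 0.87520) = 0.966

0.966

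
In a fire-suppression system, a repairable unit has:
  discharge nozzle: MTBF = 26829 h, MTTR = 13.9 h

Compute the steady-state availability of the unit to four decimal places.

A(discharge nozzle) = MTBF/(MTBF+MTTR) = 26829/(26829+13.9) = 0.9995

0.9995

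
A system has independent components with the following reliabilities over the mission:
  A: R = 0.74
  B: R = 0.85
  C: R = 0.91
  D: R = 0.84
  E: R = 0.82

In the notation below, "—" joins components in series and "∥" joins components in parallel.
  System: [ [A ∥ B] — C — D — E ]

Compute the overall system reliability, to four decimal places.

Parallel (A and B): 1 − (1 − 0.740000)(1 − 0.850000) = 0.961000
Series ([0.961000], C, D, and E): 0.961000 × 0.910000 × 0.840000 × 0.820000 = 0.6024

0.6024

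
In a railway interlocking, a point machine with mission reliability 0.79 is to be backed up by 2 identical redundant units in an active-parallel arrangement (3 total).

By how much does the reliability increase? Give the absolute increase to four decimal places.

R_before = 0.79
R_after = 1 − (1 − 0.79)^3 = 0.9907
ΔR = 0.9907 − 0.79 = 0.2007

0.2007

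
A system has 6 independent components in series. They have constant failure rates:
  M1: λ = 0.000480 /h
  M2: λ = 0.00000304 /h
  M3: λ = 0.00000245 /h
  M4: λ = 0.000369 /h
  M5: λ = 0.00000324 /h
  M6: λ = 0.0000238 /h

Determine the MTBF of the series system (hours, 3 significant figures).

Series of exponential components: λ_sys = Σ λ_i
λ_sys = 0.000480 + 0.00000304 + 0.00000245 + 0.000369 + 0.00000324 + 0.0000238 = 8.8153e-04 /h
MTBF = 1 / λ_sys = 1130 h

1130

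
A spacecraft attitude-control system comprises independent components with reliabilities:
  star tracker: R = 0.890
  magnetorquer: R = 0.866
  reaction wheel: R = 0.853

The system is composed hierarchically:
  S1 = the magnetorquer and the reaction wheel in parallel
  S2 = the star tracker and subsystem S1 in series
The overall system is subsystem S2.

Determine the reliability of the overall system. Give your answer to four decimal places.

Parallel (magnetorquer and reaction wheel): 1 − (1 − 0.866000)(1 − 0.853000) = 0.980302
Series (star tracker and [0.980302]): 0.890000 × 0.980302 = 0.8725

0.8725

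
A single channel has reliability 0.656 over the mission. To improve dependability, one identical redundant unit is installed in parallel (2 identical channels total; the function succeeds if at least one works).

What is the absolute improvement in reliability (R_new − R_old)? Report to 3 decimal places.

R_before = 0.656
R_after = 1 − (1 − 0.656)^2 = 0.882
ΔR = 0.882 − 0.656 = 0.226

0.226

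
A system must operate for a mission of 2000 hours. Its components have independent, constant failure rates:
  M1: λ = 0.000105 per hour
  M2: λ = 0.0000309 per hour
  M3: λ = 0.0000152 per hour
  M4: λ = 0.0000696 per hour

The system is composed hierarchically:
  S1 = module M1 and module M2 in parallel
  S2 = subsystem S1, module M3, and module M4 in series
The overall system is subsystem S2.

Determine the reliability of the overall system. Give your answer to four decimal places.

0.8344

R(M1) = exp(−0.000105 × 2000) = 0.810584
R(M2) = exp(−0.0000309 × 2000) = 0.940071
R(M3) = exp(−0.0000152 × 2000) = 0.970057
R(M4) = exp(−0.0000696 × 2000) = 0.870054
Parallel (M1 and M2): 1 − (1 − 0.810584)(1 − 0.940071) = 0.988648
Series ([0.988648], M3, and M4): 0.988648 × 0.970057 × 0.870054 = 0.8344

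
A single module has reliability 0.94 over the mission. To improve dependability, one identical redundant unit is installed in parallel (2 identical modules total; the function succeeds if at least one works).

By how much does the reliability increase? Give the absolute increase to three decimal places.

0.056

R_before = 0.94
R_after = 1 − (1 − 0.94)^2 = 0.996
ΔR = 0.996 − 0.94 = 0.056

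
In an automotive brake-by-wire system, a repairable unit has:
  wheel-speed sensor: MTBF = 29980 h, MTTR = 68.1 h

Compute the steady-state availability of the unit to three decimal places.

0.998

A(wheel-speed sensor) = MTBF/(MTBF+MTTR) = 29980/(29980+68.1) = 0.998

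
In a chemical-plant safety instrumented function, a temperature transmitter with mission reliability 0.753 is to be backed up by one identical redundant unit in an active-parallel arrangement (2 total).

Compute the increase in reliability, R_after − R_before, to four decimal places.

0.1860

R_before = 0.753
R_after = 1 − (1 − 0.753)^2 = 0.9390
ΔR = 0.9390 − 0.753 = 0.1860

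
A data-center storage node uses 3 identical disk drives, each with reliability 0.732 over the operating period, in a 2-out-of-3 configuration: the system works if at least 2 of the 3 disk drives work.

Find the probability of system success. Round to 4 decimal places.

0.8230

R = Σ_{i=2}^{3} C(3,i) p^i (1−p)^{3−i} with p = 0.732
C(3,2)·0.732^2·0.268^1 = 0.430802
C(3,3)·0.732^3·0.268^0 = 0.392223
Sum = 0.8230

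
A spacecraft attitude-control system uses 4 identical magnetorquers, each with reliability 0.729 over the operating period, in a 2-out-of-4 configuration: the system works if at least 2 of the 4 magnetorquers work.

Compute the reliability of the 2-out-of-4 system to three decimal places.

0.937

R = Σ_{i=2}^{4} C(4,i) p^i (1−p)^{4−i} with p = 0.729
C(4,2)·0.729^2·0.271^2 = 0.23418
C(4,3)·0.729^3·0.271^1 = 0.41996
C(4,4)·0.729^4·0.271^0 = 0.28243
Sum = 0.937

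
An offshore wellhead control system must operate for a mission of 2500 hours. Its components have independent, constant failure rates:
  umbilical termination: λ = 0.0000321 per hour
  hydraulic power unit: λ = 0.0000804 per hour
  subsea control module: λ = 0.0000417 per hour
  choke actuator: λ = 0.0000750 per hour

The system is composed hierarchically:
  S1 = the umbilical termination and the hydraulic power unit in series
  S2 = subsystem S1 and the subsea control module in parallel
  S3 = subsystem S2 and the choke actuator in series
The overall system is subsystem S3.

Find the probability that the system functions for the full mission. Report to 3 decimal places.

0.809

R(umbilical termination) = exp(−0.0000321 × 2500) = 0.92289
R(hydraulic power unit) = exp(−0.0000804 × 2500) = 0.81791
R(subsea control module) = exp(−0.0000417 × 2500) = 0.90100
R(choke actuator) = exp(−0.0000750 × 2500) = 0.82903
Series (umbilical termination and hydraulic power unit): 0.92289 × 0.81791 = 0.75484
Parallel ([0.75484] and subsea control module): 1 − (1 − 0.75484)(1 − 0.90100) = 0.97573
Series ([0.97573] and choke actuator): 0.97573 × 0.82903 = 0.809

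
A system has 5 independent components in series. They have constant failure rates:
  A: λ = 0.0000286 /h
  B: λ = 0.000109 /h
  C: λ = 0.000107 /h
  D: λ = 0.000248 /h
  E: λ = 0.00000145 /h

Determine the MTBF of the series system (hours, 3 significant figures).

2020

Series of exponential components: λ_sys = Σ λ_i
λ_sys = 0.0000286 + 0.000109 + 0.000107 + 0.000248 + 0.00000145 = 4.9405e-04 /h
MTBF = 1 / λ_sys = 2020 h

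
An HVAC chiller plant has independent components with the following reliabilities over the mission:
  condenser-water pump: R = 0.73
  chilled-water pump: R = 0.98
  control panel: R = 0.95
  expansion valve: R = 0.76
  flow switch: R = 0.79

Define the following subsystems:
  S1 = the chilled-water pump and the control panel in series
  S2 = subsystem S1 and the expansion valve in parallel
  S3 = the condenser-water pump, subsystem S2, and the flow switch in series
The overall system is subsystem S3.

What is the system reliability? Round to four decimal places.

Series (chilled-water pump and control panel): 0.980000 × 0.950000 = 0.931000
Parallel ([0.931000] and expansion valve): 1 − (1 − 0.931000)(1 − 0.760000) = 0.983440
Series (condenser-water pump, [0.983440], and flow switch): 0.730000 × 0.983440 × 0.790000 = 0.5671

0.5671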